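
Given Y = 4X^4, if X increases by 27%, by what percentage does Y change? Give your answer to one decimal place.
160.1%

For Y = 4X^4:
If X → X(1 + 0.27)
Then Y → Y · (1 + 0.27)^4
     ≈ Y · 2.6014

Percentage change = ((1 + 0.27)^4 − 1) × 100% ≈ 160.1%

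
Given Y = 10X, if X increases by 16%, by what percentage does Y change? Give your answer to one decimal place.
16.0%

For Y = 10X:
If X → X(1 + 0.16)
Then Y → Y · (1 + 0.16)^1
     = Y · 1.1600

Percentage change = ((1 + 0.16)^1 − 1) × 100% = 16.0%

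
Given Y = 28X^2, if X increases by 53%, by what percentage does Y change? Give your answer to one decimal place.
134.1%

For Y = 28X^2:
If X → X(1 + 0.53)
Then Y → Y · (1 + 0.53)^2
     = Y · 2.3409

Percentage change = ((1 + 0.53)^2 − 1) × 100% ≈ 134.1%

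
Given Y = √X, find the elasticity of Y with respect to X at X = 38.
Elasticity = 1/2

Elasticity = (dY/dX) · (X/Y)

dY/dX = 1/(2·√X)
At X = 38: dY/dX = √38/76, Y = √38

Elasticity = (√38/76) · (38 / (√38)) = 1/2

Interpretation: for a small percentage change in X, the percentage change in Y is approximately 0.50 times as large.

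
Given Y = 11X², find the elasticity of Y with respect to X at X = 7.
Elasticity = 2

Elasticity = (dY/dX) · (X/Y)

dY/dX = 22·X
At X = 7: dY/dX = 154, Y = 539

Elasticity = 154 · (7 / 539) = 2

Interpretation: for a small percentage change in X, the percentage change in Y is approximately 2.00 times as large.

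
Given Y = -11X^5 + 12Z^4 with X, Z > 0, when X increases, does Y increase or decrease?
Y decreases

Taking the partial derivative:
∂Y/∂X = -55X^4

∂Y/∂X = -55X^4 < 0 (assuming positive values)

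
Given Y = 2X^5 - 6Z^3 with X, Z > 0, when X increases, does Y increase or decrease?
Y increases

Taking the partial derivative:
∂Y/∂X = 10X^4

∂Y/∂X = 10X^4 > 0 (assuming positive values)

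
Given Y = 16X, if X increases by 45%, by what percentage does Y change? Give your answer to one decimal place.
45.0%

For Y = 16X:
If X → X(1 + 0.45)
Then Y → Y · (1 + 0.45)^1
     = Y · 1.4500

Percentage change = ((1 + 0.45)^1 − 1) × 100% = 45.0%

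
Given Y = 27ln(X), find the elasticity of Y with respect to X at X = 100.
Elasticity = 1/ln(100) ≈ 0.2171

Elasticity = (dY/dX) · (X/Y)

dY/dX = 27/X
At X = 100: dY/dX = 27/100, Y = 27·ln(100)

Elasticity = (27/100) · (100 / (27·ln(100))) = 1/ln(100) ≈ 0.2171

Interpretation: for a small percentage change in X, the percentage change in Y is approximately 0.22 times as large.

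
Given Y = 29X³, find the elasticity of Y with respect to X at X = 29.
Elasticity = 3

Elasticity = (dY/dX) · (X/Y)

dY/dX = 87·X²
At X = 29: dY/dX = 73167, Y = 707281

Elasticity = 73167 · (29 / 707281) = 3

Interpretation: for a small percentage change in X, the percentage change in Y is approximately 3.00 times as large.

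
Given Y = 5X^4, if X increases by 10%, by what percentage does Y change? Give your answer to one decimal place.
46.4%

For Y = 5X^4:
If X → X(1 + 0.1)
Then Y → Y · (1 + 0.1)^4
     = Y · 1.4641

Percentage change = ((1 + 0.1)^4 − 1) × 100% ≈ 46.4%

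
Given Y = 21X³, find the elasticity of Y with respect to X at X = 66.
Elasticity = 3

Elasticity = (dY/dX) · (X/Y)

dY/dX = 63·X²
At X = 66: dY/dX = 274428, Y = 6037416

Elasticity = 274428 · (66 / 6037416) = 3

Interpretation: for a small percentage change in X, the percentage change in Y is approximately 3.00 times as large.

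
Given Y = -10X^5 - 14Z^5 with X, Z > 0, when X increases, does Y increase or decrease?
Y decreases

Taking the partial derivative:
∂Y/∂X = -50X^4

∂Y/∂X = -50X^4 < 0 (assuming positive values)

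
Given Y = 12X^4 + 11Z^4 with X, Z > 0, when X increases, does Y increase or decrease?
Y increases

Taking the partial derivative:
∂Y/∂X = 48X^3

∂Y/∂X = 48X^3 > 0 (assuming positive values)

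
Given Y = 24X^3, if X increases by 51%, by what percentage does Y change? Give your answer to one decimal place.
244.3%

For Y = 24X^3:
If X → X(1 + 0.51)
Then Y → Y · (1 + 0.51)^3
     ≈ Y · 3.4430

Percentage change = ((1 + 0.51)^3 − 1) × 100% ≈ 244.3%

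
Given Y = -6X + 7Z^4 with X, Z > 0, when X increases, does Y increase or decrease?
Y decreases

Taking the partial derivative:
∂Y/∂X = -6

∂Y/∂X = -6 < 0 (assuming positive values)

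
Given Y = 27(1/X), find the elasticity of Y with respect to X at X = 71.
Elasticity = -1

Elasticity = (dY/dX) · (X/Y)

dY/dX = -27/X²
At X = 71: dY/dX = -27/5041, Y = 27/71

Elasticity = (-27/5041) · (71 / (27/71)) = -1

Interpretation: for a small percentage change in X, the percentage change in Y is approximately -1.00 times as large.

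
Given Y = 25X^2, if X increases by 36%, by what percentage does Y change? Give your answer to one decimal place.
85.0%

For Y = 25X^2:
If X → X(1 + 0.36)
Then Y → Y · (1 + 0.36)^2
     = Y · 1.8496

Percentage change = ((1 + 0.36)^2 − 1) × 100% ≈ 85.0%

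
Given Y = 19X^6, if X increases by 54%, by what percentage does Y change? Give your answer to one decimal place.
1233.9%

For Y = 19X^6:
If X → X(1 + 0.54)
Then Y → Y · (1 + 0.54)^6
     ≈ Y · 13.3390

Percentage change = ((1 + 0.54)^6 − 1) × 100% ≈ 1233.9%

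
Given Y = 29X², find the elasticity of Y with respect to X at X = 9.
Elasticity = 2

Elasticity = (dY/dX) · (X/Y)

dY/dX = 58·X
At X = 9: dY/dX = 522, Y = 2349

Elasticity = 522 · (9 / 2349) = 2

Interpretation: for a small percentage change in X, the percentage change in Y is approximately 2.00 times as large.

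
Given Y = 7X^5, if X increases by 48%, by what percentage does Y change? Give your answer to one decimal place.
610.1%

For Y = 7X^5:
If X → X(1 + 0.48)
Then Y → Y · (1 + 0.48)^5
     ≈ Y · 7.1008

Percentage change = ((1 + 0.48)^5 − 1) × 100% ≈ 610.1%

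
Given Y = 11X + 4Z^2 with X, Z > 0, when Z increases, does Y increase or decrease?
Y increases

Taking the partial derivative:
∂Y/∂Z = 8Z

∂Y/∂Z = 8Z > 0 (assuming positive values)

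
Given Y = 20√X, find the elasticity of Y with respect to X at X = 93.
Elasticity = 1/2

Elasticity = (dY/dX) · (X/Y)

dY/dX = 10/√X
At X = 93: dY/dX = 10·√93/93, Y = 20·√93

Elasticity = (10·√93/93) · (93 / (20·√93)) = 1/2

Interpretation: for a small percentage change in X, the percentage change in Y is approximately 0.50 times as large.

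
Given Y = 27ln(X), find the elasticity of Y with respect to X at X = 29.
Elasticity = 1/ln(29) ≈ 0.2970

Elasticity = (dY/dX) · (X/Y)

dY/dX = 27/X
At X = 29: dY/dX = 27/29, Y = 27·ln(29)

Elasticity = (27/29) · (29 / (27·ln(29))) = 1/ln(29) ≈ 0.2970

Interpretation: for a small percentage change in X, the percentage change in Y is approximately 0.30 times as large.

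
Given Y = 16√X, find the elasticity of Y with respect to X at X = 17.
Elasticity = 1/2

Elasticity = (dY/dX) · (X/Y)

dY/dX = 8/√X
At X = 17: dY/dX = 8·√17/17, Y = 16·√17

Elasticity = (8·√17/17) · (17 / (16·√17)) = 1/2

Interpretation: for a small percentage change in X, the percentage change in Y is approximately 0.50 times as large.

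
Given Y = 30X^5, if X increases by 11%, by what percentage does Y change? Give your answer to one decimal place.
68.5%

For Y = 30X^5:
If X → X(1 + 0.11)
Then Y → Y · (1 + 0.11)^5
     ≈ Y · 1.6851

Percentage change = ((1 + 0.11)^5 − 1) × 100% ≈ 68.5%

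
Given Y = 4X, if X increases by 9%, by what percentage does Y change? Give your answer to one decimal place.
9.0%

For Y = 4X:
If X → X(1 + 0.09)
Then Y → Y · (1 + 0.09)^1
     = Y · 1.0900

Percentage change = ((1 + 0.09)^1 − 1) × 100% = 9.0%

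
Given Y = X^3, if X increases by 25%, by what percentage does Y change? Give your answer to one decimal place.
95.3%

For Y = X^3:
If X → X(1 + 0.25)
Then Y → Y · (1 + 0.25)^3
     ≈ Y · 1.9531

Percentage change = ((1 + 0.25)^3 − 1) × 100% ≈ 95.3%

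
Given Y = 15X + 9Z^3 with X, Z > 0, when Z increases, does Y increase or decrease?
Y increases

Taking the partial derivative:
∂Y/∂Z = 27Z^2

∂Y/∂Z = 27Z^2 > 0 (assuming positive values)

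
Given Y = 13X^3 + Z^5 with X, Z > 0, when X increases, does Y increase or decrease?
Y increases

Taking the partial derivative:
∂Y/∂X = 39X^2

∂Y/∂X = 39X^2 > 0 (assuming positive values)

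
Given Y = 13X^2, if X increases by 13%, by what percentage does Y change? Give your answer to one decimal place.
27.7%

For Y = 13X^2:
If X → X(1 + 0.13)
Then Y → Y · (1 + 0.13)^2
     = Y · 1.2769

Percentage change = ((1 + 0.13)^2 − 1) × 100% ≈ 27.7%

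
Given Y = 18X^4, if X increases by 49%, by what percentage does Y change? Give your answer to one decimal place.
392.9%

For Y = 18X^4:
If X → X(1 + 0.49)
Then Y → Y · (1 + 0.49)^4
     ≈ Y · 4.9288

Percentage change = ((1 + 0.49)^4 − 1) × 100% ≈ 392.9%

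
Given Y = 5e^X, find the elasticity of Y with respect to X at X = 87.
Elasticity = 87

Elasticity = (dY/dX) · (X/Y)

dY/dX = 5·e^X
At X = 87: dY/dX = 5·e^87, Y = 5·e^87

Elasticity = (5·e^87) · (87 / (5·e^87)) = 87

Interpretation: for a small percentage change in X, the percentage change in Y is approximately 87.00 times as large.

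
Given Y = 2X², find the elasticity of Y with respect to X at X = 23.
Elasticity = 2

Elasticity = (dY/dX) · (X/Y)

dY/dX = 4·X
At X = 23: dY/dX = 92, Y = 1058

Elasticity = 92 · (23 / 1058) = 2

Interpretation: for a small percentage change in X, the percentage change in Y is approximately 2.00 times as large.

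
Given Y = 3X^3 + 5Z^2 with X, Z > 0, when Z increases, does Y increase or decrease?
Y increases

Taking the partial derivative:
∂Y/∂Z = 10Z

∂Y/∂Z = 10Z > 0 (assuming positive values)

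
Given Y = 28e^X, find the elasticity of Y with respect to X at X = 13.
Elasticity = 13

Elasticity = (dY/dX) · (X/Y)

dY/dX = 28·e^X
At X = 13: dY/dX = 28·e^13, Y = 28·e^13

Elasticity = (28·e^13) · (13 / (28·e^13)) = 13

Interpretation: for a small percentage change in X, the percentage change in Y is approximately 13.00 times as large.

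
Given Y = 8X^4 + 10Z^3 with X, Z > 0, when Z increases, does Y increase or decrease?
Y increases

Taking the partial derivative:
∂Y/∂Z = 30Z^2

∂Y/∂Z = 30Z^2 > 0 (assuming positive values)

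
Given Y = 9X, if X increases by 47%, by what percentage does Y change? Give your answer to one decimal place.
47.0%

For Y = 9X:
If X → X(1 + 0.47)
Then Y → Y · (1 + 0.47)^1
     = Y · 1.4700

Percentage change = ((1 + 0.47)^1 − 1) × 100% = 47.0%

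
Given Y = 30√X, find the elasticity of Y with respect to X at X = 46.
Elasticity = 1/2

Elasticity = (dY/dX) · (X/Y)

dY/dX = 15/√X
At X = 46: dY/dX = 15·√46/46, Y = 30·√46

Elasticity = (15·√46/46) · (46 / (30·√46)) = 1/2

Interpretation: for a small percentage change in X, the percentage change in Y is approximately 0.50 times as large.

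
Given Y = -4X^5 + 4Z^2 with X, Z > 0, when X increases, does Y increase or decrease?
Y decreases

Taking the partial derivative:
∂Y/∂X = -20X^4

∂Y/∂X = -20X^4 < 0 (assuming positive values)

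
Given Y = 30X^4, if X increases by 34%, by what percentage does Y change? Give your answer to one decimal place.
222.4%

For Y = 30X^4:
If X → X(1 + 0.34)
Then Y → Y · (1 + 0.34)^4
     ≈ Y · 3.2242

Percentage change = ((1 + 0.34)^4 − 1) × 100% ≈ 222.4%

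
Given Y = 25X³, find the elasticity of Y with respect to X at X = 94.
Elasticity = 3

Elasticity = (dY/dX) · (X/Y)

dY/dX = 75·X²
At X = 94: dY/dX = 662700, Y = 20764600

Elasticity = 662700 · (94 / 20764600) = 3

Interpretation: for a small percentage change in X, the percentage change in Y is approximately 3.00 times as large.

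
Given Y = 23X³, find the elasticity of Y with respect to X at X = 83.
Elasticity = 3

Elasticity = (dY/dX) · (X/Y)

dY/dX = 69·X²
At X = 83: dY/dX = 475341, Y = 13151101

Elasticity = 475341 · (83 / 13151101) = 3

Interpretation: for a small percentage change in X, the percentage change in Y is approximately 3.00 times as large.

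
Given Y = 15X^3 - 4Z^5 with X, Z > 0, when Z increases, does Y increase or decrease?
Y decreases

Taking the partial derivative:
∂Y/∂Z = -20Z^4

∂Y/∂Z = -20Z^4 < 0 (assuming positive values)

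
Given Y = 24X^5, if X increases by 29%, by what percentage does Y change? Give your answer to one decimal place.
257.2%

For Y = 24X^5:
If X → X(1 + 0.29)
Then Y → Y · (1 + 0.29)^5
     ≈ Y · 3.5723

Percentage change = ((1 + 0.29)^5 − 1) × 100% ≈ 257.2%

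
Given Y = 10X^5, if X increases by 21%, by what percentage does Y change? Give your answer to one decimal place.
159.4%

For Y = 10X^5:
If X → X(1 + 0.21)
Then Y → Y · (1 + 0.21)^5
     ≈ Y · 2.5937

Percentage change = ((1 + 0.21)^5 − 1) × 100% ≈ 159.4%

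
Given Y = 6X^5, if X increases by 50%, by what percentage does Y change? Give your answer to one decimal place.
659.4%

For Y = 6X^5:
If X → X(1 + 0.5)
Then Y → Y · (1 + 0.5)^5
     ≈ Y · 7.5938

Percentage change = ((1 + 0.5)^5 − 1) × 100% ≈ 659.4%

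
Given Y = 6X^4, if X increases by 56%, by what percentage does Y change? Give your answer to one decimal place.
492.2%

For Y = 6X^4:
If X → X(1 + 0.56)
Then Y → Y · (1 + 0.56)^4
     ≈ Y · 5.9224

Percentage change = ((1 + 0.56)^4 − 1) × 100% ≈ 492.2%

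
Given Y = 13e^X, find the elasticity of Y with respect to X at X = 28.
Elasticity = 28

Elasticity = (dY/dX) · (X/Y)

dY/dX = 13·e^X
At X = 28: dY/dX = 13·e^28, Y = 13·e^28

Elasticity = (13·e^28) · (28 / (13·e^28)) = 28

Interpretation: for a small percentage change in X, the percentage change in Y is approximately 28.00 times as large.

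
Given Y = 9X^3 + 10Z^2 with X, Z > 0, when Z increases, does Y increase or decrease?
Y increases

Taking the partial derivative:
∂Y/∂Z = 20Z

∂Y/∂Z = 20Z > 0 (assuming positive values)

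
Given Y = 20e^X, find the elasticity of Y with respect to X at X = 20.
Elasticity = 20

Elasticity = (dY/dX) · (X/Y)

dY/dX = 20·e^X
At X = 20: dY/dX = 20·e^20, Y = 20·e^20

Elasticity = (20·e^20) · (20 / (20·e^20)) = 20

Interpretation: for a small percentage change in X, the percentage change in Y is approximately 20.00 times as large.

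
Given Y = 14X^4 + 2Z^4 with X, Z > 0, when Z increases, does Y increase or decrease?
Y increases

Taking the partial derivative:
∂Y/∂Z = 8Z^3

∂Y/∂Z = 8Z^3 > 0 (assuming positive values)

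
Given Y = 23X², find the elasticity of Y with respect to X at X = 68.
Elasticity = 2

Elasticity = (dY/dX) · (X/Y)

dY/dX = 46·X
At X = 68: dY/dX = 3128, Y = 106352

Elasticity = 3128 · (68 / 106352) = 2

Interpretation: for a small percentage change in X, the percentage change in Y is approximately 2.00 times as large.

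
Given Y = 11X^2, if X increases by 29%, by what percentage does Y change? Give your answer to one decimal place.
66.4%

For Y = 11X^2:
If X → X(1 + 0.29)
Then Y → Y · (1 + 0.29)^2
     = Y · 1.6641

Percentage change = ((1 + 0.29)^2 − 1) × 100% ≈ 66.4%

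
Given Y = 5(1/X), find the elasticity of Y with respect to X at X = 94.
Elasticity = -1

Elasticity = (dY/dX) · (X/Y)

dY/dX = -5/X²
At X = 94: dY/dX = -5/8836, Y = 5/94

Elasticity = (-5/8836) · (94 / (5/94)) = -1

Interpretation: for a small percentage change in X, the percentage change in Y is approximately -1.00 times as large.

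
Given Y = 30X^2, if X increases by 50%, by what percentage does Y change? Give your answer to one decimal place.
125.0%

For Y = 30X^2:
If X → X(1 + 0.5)
Then Y → Y · (1 + 0.5)^2
     = Y · 2.2500

Percentage change = ((1 + 0.5)^2 − 1) × 100% = 125.0%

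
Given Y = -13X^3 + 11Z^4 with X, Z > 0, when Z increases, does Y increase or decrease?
Y increases

Taking the partial derivative:
∂Y/∂Z = 44Z^3

∂Y/∂Z = 44Z^3 > 0 (assuming positive values)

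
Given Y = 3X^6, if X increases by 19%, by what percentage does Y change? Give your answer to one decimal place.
184.0%

For Y = 3X^6:
If X → X(1 + 0.19)
Then Y → Y · (1 + 0.19)^6
     ≈ Y · 2.8398

Percentage change = ((1 + 0.19)^6 − 1) × 100% ≈ 184.0%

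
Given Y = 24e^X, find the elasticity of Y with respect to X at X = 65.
Elasticity = 65

Elasticity = (dY/dX) · (X/Y)

dY/dX = 24·e^X
At X = 65: dY/dX = 24·e^65, Y = 24·e^65

Elasticity = (24·e^65) · (65 / (24·e^65)) = 65

Interpretation: for a small percentage change in X, the percentage change in Y is approximately 65.00 times as large.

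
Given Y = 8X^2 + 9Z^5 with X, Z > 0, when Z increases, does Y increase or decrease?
Y increases

Taking the partial derivative:
∂Y/∂Z = 45Z^4

∂Y/∂Z = 45Z^4 > 0 (assuming positive values)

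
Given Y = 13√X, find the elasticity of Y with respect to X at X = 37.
Elasticity = 1/2

Elasticity = (dY/dX) · (X/Y)

dY/dX = 13/(2·√X)
At X = 37: dY/dX = 13·√37/74, Y = 13·√37

Elasticity = (13·√37/74) · (37 / (13·√37)) = 1/2

Interpretation: for a small percentage change in X, the percentage change in Y is approximately 0.50 times as large.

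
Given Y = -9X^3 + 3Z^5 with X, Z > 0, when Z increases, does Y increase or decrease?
Y increases

Taking the partial derivative:
∂Y/∂Z = 15Z^4

∂Y/∂Z = 15Z^4 > 0 (assuming positive values)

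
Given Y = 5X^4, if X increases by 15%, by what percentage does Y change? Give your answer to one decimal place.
74.9%

For Y = 5X^4:
If X → X(1 + 0.15)
Then Y → Y · (1 + 0.15)^4
     ≈ Y · 1.7490

Percentage change = ((1 + 0.15)^4 − 1) × 100% ≈ 74.9%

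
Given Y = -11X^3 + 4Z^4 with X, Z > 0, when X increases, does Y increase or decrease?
Y decreases

Taking the partial derivative:
∂Y/∂X = -33X^2

∂Y/∂X = -33X^2 < 0 (assuming positive values)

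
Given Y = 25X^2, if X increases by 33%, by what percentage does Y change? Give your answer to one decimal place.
76.9%

For Y = 25X^2:
If X → X(1 + 0.33)
Then Y → Y · (1 + 0.33)^2
     = Y · 1.7689

Percentage change = ((1 + 0.33)^2 − 1) × 100% ≈ 76.9%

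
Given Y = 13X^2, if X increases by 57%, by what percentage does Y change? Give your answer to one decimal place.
146.5%

For Y = 13X^2:
If X → X(1 + 0.57)
Then Y → Y · (1 + 0.57)^2
     = Y · 2.4649

Percentage change = ((1 + 0.57)^2 − 1) × 100% ≈ 146.5%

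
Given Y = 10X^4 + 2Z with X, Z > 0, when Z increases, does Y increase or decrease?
Y increases

Taking the partial derivative:
∂Y/∂Z = 2

∂Y/∂Z = 2 > 0 (assuming positive values)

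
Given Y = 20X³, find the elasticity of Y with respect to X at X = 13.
Elasticity = 3

Elasticity = (dY/dX) · (X/Y)

dY/dX = 60·X²
At X = 13: dY/dX = 10140, Y = 43940

Elasticity = 10140 · (13 / 43940) = 3

Interpretation: for a small percentage change in X, the percentage change in Y is approximately 3.00 times as large.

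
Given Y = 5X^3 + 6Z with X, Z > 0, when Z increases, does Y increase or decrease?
Y increases

Taking the partial derivative:
∂Y/∂Z = 6

∂Y/∂Z = 6 > 0 (assuming positive values)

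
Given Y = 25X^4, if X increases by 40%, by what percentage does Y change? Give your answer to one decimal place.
284.2%

For Y = 25X^4:
If X → X(1 + 0.4)
Then Y → Y · (1 + 0.4)^4
     = Y · 3.8416

Percentage change = ((1 + 0.4)^4 − 1) × 100% ≈ 284.2%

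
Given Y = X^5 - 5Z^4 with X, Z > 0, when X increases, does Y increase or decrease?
Y increases

Taking the partial derivative:
∂Y/∂X = 5X^4

∂Y/∂X = 5X^4 > 0 (assuming positive values)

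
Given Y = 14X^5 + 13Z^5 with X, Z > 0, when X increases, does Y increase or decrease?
Y increases

Taking the partial derivative:
∂Y/∂X = 70X^4

∂Y/∂X = 70X^4 > 0 (assuming positive values)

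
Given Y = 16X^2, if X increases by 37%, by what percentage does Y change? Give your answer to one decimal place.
87.7%

For Y = 16X^2:
If X → X(1 + 0.37)
Then Y → Y · (1 + 0.37)^2
     = Y · 1.8769

Percentage change = ((1 + 0.37)^2 − 1) × 100% ≈ 87.7%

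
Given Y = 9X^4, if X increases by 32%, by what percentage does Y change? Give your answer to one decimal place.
203.6%

For Y = 9X^4:
If X → X(1 + 0.32)
Then Y → Y · (1 + 0.32)^4
     ≈ Y · 3.0360

Percentage change = ((1 + 0.32)^4 − 1) × 100% ≈ 203.6%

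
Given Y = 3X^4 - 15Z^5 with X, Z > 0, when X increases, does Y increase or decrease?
Y increases

Taking the partial derivative:
∂Y/∂X = 12X^3

∂Y/∂X = 12X^3 > 0 (assuming positive values)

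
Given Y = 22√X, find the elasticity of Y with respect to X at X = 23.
Elasticity = 1/2

Elasticity = (dY/dX) · (X/Y)

dY/dX = 11/√X
At X = 23: dY/dX = 11·√23/23, Y = 22·√23

Elasticity = (11·√23/23) · (23 / (22·√23)) = 1/2

Interpretation: for a small percentage change in X, the percentage change in Y is approximately 0.50 times as large.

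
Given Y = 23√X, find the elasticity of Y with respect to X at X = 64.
Elasticity = 1/2

Elasticity = (dY/dX) · (X/Y)

dY/dX = 23/(2·√X)
At X = 64: dY/dX = 23/16, Y = 184

Elasticity = (23/16) · (64 / 184) = 1/2

Interpretation: for a small percentage change in X, the percentage change in Y is approximately 0.50 times as large.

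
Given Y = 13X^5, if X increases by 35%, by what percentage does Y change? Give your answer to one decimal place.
348.4%

For Y = 13X^5:
If X → X(1 + 0.35)
Then Y → Y · (1 + 0.35)^5
     ≈ Y · 4.4840

Percentage change = ((1 + 0.35)^5 − 1) × 100% ≈ 348.4%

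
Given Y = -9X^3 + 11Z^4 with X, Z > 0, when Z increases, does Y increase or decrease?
Y increases

Taking the partial derivative:
∂Y/∂Z = 44Z^3

∂Y/∂Z = 44Z^3 > 0 (assuming positive values)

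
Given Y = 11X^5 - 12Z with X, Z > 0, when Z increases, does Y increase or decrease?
Y decreases

Taking the partial derivative:
∂Y/∂Z = -12

∂Y/∂Z = -12 < 0 (assuming positive values)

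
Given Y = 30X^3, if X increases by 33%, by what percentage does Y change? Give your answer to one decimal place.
135.3%

For Y = 30X^3:
If X → X(1 + 0.33)
Then Y → Y · (1 + 0.33)^3
     ≈ Y · 2.3526

Percentage change = ((1 + 0.33)^3 − 1) × 100% ≈ 135.3%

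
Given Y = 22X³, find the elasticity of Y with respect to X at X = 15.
Elasticity = 3

Elasticity = (dY/dX) · (X/Y)

dY/dX = 66·X²
At X = 15: dY/dX = 14850, Y = 74250

Elasticity = 14850 · (15 / 74250) = 3

Interpretation: for a small percentage change in X, the percentage change in Y is approximately 3.00 times as large.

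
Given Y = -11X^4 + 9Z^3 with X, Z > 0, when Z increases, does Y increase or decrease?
Y increases

Taking the partial derivative:
∂Y/∂Z = 27Z^2

∂Y/∂Z = 27Z^2 > 0 (assuming positive values)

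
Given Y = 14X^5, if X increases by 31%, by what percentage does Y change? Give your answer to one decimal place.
285.8%

For Y = 14X^5:
If X → X(1 + 0.31)
Then Y → Y · (1 + 0.31)^5
     ≈ Y · 3.8579

Percentage change = ((1 + 0.31)^5 − 1) × 100% ≈ 285.8%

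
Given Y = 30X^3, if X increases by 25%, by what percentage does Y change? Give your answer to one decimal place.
95.3%

For Y = 30X^3:
If X → X(1 + 0.25)
Then Y → Y · (1 + 0.25)^3
     ≈ Y · 1.9531

Percentage change = ((1 + 0.25)^3 − 1) × 100% ≈ 95.3%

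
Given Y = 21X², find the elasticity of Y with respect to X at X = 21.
Elasticity = 2

Elasticity = (dY/dX) · (X/Y)

dY/dX = 42·X
At X = 21: dY/dX = 882, Y = 9261

Elasticity = 882 · (21 / 9261) = 2

Interpretation: for a small percentage change in X, the percentage change in Y is approximately 2.00 times as large.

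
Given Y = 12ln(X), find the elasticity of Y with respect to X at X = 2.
Elasticity = 1/ln(2) ≈ 1.4427

Elasticity = (dY/dX) · (X/Y)

dY/dX = 12/X
At X = 2: dY/dX = 6, Y = 12·ln(2)

Elasticity = 6 · (2 / (12·ln(2))) = 1/ln(2) ≈ 1.4427

Interpretation: for a small percentage change in X, the percentage change in Y is approximately 1.44 times as large.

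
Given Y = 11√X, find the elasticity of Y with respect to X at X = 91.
Elasticity = 1/2

Elasticity = (dY/dX) · (X/Y)

dY/dX = 11/(2·√X)
At X = 91: dY/dX = 11·√91/182, Y = 11·√91

Elasticity = (11·√91/182) · (91 / (11·√91)) = 1/2

Interpretation: for a small percentage change in X, the percentage change in Y is approximately 0.50 times as large.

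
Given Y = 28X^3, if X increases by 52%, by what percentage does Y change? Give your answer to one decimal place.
251.2%

For Y = 28X^3:
If X → X(1 + 0.52)
Then Y → Y · (1 + 0.52)^3
     ≈ Y · 3.5118

Percentage change = ((1 + 0.52)^3 − 1) × 100% ≈ 251.2%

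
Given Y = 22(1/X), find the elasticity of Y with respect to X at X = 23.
Elasticity = -1

Elasticity = (dY/dX) · (X/Y)

dY/dX = -22/X²
At X = 23: dY/dX = -22/529, Y = 22/23

Elasticity = (-22/529) · (23 / (22/23)) = -1

Interpretation: for a small percentage change in X, the percentage change in Y is approximately -1.00 times as large.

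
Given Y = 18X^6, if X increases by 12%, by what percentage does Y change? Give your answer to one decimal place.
97.4%

For Y = 18X^6:
If X → X(1 + 0.12)
Then Y → Y · (1 + 0.12)^6
     ≈ Y · 1.9738

Percentage change = ((1 + 0.12)^6 − 1) × 100% ≈ 97.4%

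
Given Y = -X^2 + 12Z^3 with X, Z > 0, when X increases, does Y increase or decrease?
Y decreases

Taking the partial derivative:
∂Y/∂X = -2X

∂Y/∂X = -2X < 0 (assuming positive values)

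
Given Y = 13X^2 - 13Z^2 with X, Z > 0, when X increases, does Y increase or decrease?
Y increases

Taking the partial derivative:
∂Y/∂X = 26X

∂Y/∂X = 26X > 0 (assuming positive values)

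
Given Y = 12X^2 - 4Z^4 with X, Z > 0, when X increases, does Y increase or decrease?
Y increases

Taking the partial derivative:
∂Y/∂X = 24X

∂Y/∂X = 24X > 0 (assuming positive values)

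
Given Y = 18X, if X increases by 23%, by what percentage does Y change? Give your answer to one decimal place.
23.0%

For Y = 18X:
If X → X(1 + 0.23)
Then Y → Y · (1 + 0.23)^1
     = Y · 1.2300

Percentage change = ((1 + 0.23)^1 − 1) × 100% = 23.0%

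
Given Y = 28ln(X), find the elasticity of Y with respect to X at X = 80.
Elasticity = 1/ln(80) ≈ 0.2282

Elasticity = (dY/dX) · (X/Y)

dY/dX = 28/X
At X = 80: dY/dX = 7/20, Y = 28·ln(80)

Elasticity = (7/20) · (80 / (28·ln(80))) = 1/ln(80) ≈ 0.2282

Interpretation: for a small percentage change in X, the percentage change in Y is approximately 0.23 times as large.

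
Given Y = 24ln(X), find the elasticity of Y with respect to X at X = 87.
Elasticity = 1/ln(87) ≈ 0.2239

Elasticity = (dY/dX) · (X/Y)

dY/dX = 24/X
At X = 87: dY/dX = 8/29, Y = 24·ln(87)

Elasticity = (8/29) · (87 / (24·ln(87))) = 1/ln(87) ≈ 0.2239

Interpretation: for a small percentage change in X, the percentage change in Y is approximately 0.22 times as large.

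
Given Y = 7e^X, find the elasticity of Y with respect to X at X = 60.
Elasticity = 60

Elasticity = (dY/dX) · (X/Y)

dY/dX = 7·e^X
At X = 60: dY/dX = 7·e^60, Y = 7·e^60

Elasticity = (7·e^60) · (60 / (7·e^60)) = 60

Interpretation: for a small percentage change in X, the percentage change in Y is approximately 60.00 times as large.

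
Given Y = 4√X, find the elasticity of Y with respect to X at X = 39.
Elasticity = 1/2

Elasticity = (dY/dX) · (X/Y)

dY/dX = 2/√X
At X = 39: dY/dX = 2·√39/39, Y = 4·√39

Elasticity = (2·√39/39) · (39 / (4·√39)) = 1/2

Interpretation: for a small percentage change in X, the percentage change in Y is approximately 0.50 times as large.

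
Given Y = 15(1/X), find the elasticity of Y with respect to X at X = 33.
Elasticity = -1

Elasticity = (dY/dX) · (X/Y)

dY/dX = -15/X²
At X = 33: dY/dX = -5/363, Y = 5/11

Elasticity = (-5/363) · (33 / (5/11)) = -1

Interpretation: for a small percentage change in X, the percentage change in Y is approximately -1.00 times as large.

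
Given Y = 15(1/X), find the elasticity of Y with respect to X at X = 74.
Elasticity = -1

Elasticity = (dY/dX) · (X/Y)

dY/dX = -15/X²
At X = 74: dY/dX = -15/5476, Y = 15/74

Elasticity = (-15/5476) · (74 / (15/74)) = -1

Interpretation: for a small percentage change in X, the percentage change in Y is approximately -1.00 times as large.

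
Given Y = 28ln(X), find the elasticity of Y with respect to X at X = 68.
Elasticity = 1/ln(68) ≈ 0.2370

Elasticity = (dY/dX) · (X/Y)

dY/dX = 28/X
At X = 68: dY/dX = 7/17, Y = 28·ln(68)

Elasticity = (7/17) · (68 / (28·ln(68))) = 1/ln(68) ≈ 0.2370

Interpretation: for a small percentage change in X, the percentage change in Y is approximately 0.24 times as large.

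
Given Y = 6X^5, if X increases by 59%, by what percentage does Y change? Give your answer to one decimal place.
916.2%

For Y = 6X^5:
If X → X(1 + 0.59)
Then Y → Y · (1 + 0.59)^5
     ≈ Y · 10.1622

Percentage change = ((1 + 0.59)^5 − 1) × 100% ≈ 916.2%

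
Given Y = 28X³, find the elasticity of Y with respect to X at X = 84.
Elasticity = 3

Elasticity = (dY/dX) · (X/Y)

dY/dX = 84·X²
At X = 84: dY/dX = 592704, Y = 16595712

Elasticity = 592704 · (84 / 16595712) = 3

Interpretation: for a small percentage change in X, the percentage change in Y is approximately 3.00 times as large.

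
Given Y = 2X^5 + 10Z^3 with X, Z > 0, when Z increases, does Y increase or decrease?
Y increases

Taking the partial derivative:
∂Y/∂Z = 30Z^2

∂Y/∂Z = 30Z^2 > 0 (assuming positive values)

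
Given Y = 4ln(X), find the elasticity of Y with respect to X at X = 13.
Elasticity = 1/ln(13) ≈ 0.3899

Elasticity = (dY/dX) · (X/Y)

dY/dX = 4/X
At X = 13: dY/dX = 4/13, Y = 4·ln(13)

Elasticity = (4/13) · (13 / (4·ln(13))) = 1/ln(13) ≈ 0.3899

Interpretation: for a small percentage change in X, the percentage change in Y is approximately 0.39 times as large.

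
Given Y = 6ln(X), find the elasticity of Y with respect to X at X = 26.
Elasticity = 1/ln(26) ≈ 0.3069

Elasticity = (dY/dX) · (X/Y)

dY/dX = 6/X
At X = 26: dY/dX = 3/13, Y = 6·ln(26)

Elasticity = (3/13) · (26 / (6·ln(26))) = 1/ln(26) ≈ 0.3069

Interpretation: for a small percentage change in X, the percentage change in Y is approximately 0.31 times as large.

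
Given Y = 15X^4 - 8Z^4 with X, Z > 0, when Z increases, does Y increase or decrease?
Y decreases

Taking the partial derivative:
∂Y/∂Z = -32Z^3

∂Y/∂Z = -32Z^3 < 0 (assuming positive values)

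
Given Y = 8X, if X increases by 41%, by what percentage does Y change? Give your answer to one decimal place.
41.0%

For Y = 8X:
If X → X(1 + 0.41)
Then Y → Y · (1 + 0.41)^1
     = Y · 1.4100

Percentage change = ((1 + 0.41)^1 − 1) × 100% = 41.0%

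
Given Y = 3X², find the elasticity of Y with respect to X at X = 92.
Elasticity = 2

Elasticity = (dY/dX) · (X/Y)

dY/dX = 6·X
At X = 92: dY/dX = 552, Y = 25392

Elasticity = 552 · (92 / 25392) = 2

Interpretation: for a small percentage change in X, the percentage change in Y is approximately 2.00 times as large.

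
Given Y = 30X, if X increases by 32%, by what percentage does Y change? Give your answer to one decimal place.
32.0%

For Y = 30X:
If X → X(1 + 0.32)
Then Y → Y · (1 + 0.32)^1
     = Y · 1.3200

Percentage change = ((1 + 0.32)^1 − 1) × 100% = 32.0%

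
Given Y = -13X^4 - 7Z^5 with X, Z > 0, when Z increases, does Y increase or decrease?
Y decreases

Taking the partial derivative:
∂Y/∂Z = -35Z^4

∂Y/∂Z = -35Z^4 < 0 (assuming positive values)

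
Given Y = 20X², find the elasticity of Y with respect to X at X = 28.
Elasticity = 2

Elasticity = (dY/dX) · (X/Y)

dY/dX = 40·X
At X = 28: dY/dX = 1120, Y = 15680

Elasticity = 1120 · (28 / 15680) = 2

Interpretation: for a small percentage change in X, the percentage change in Y is approximately 2.00 times as large.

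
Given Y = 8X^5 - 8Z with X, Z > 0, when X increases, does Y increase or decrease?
Y increases

Taking the partial derivative:
∂Y/∂X = 40X^4

∂Y/∂X = 40X^4 > 0 (assuming positive values)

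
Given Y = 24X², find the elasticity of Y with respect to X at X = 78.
Elasticity = 2

Elasticity = (dY/dX) · (X/Y)

dY/dX = 48·X
At X = 78: dY/dX = 3744, Y = 146016

Elasticity = 3744 · (78 / 146016) = 2

Interpretation: for a small percentage change in X, the percentage change in Y is approximately 2.00 times as large.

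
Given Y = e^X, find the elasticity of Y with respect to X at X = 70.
Elasticity = 70

Elasticity = (dY/dX) · (X/Y)

dY/dX = e^X
At X = 70: dY/dX = e^70, Y = e^70

Elasticity = (e^70) · (70 / (e^70)) = 70

Interpretation: for a small percentage change in X, the percentage change in Y is approximately 70.00 times as large.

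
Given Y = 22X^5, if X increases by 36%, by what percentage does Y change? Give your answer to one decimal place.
365.3%

For Y = 22X^5:
If X → X(1 + 0.36)
Then Y → Y · (1 + 0.36)^5
     ≈ Y · 4.6526

Percentage change = ((1 + 0.36)^5 − 1) × 100% ≈ 365.3%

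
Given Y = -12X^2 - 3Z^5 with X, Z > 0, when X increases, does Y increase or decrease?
Y decreases

Taking the partial derivative:
∂Y/∂X = -24X

∂Y/∂X = -24X < 0 (assuming positive values)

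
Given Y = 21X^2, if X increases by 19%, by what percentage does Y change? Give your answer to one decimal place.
41.6%

For Y = 21X^2:
If X → X(1 + 0.19)
Then Y → Y · (1 + 0.19)^2
     = Y · 1.4161

Percentage change = ((1 + 0.19)^2 − 1) × 100% ≈ 41.6%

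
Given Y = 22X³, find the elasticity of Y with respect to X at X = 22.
Elasticity = 3

Elasticity = (dY/dX) · (X/Y)

dY/dX = 66·X²
At X = 22: dY/dX = 31944, Y = 234256

Elasticity = 31944 · (22 / 234256) = 3

Interpretation: for a small percentage change in X, the percentage change in Y is approximately 3.00 times as large.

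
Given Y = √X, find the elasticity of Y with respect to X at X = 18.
Elasticity = 1/2

Elasticity = (dY/dX) · (X/Y)

dY/dX = 1/(2·√X)
At X = 18: dY/dX = √2/12, Y = 3·√2

Elasticity = (√2/12) · (18 / (3·√2)) = 1/2

Interpretation: for a small percentage change in X, the percentage change in Y is approximately 0.50 times as large.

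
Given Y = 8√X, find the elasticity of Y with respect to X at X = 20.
Elasticity = 1/2

Elasticity = (dY/dX) · (X/Y)

dY/dX = 4/√X
At X = 20: dY/dX = 2·√5/5, Y = 16·√5

Elasticity = (2·√5/5) · (20 / (16·√5)) = 1/2

Interpretation: for a small percentage change in X, the percentage change in Y is approximately 0.50 times as large.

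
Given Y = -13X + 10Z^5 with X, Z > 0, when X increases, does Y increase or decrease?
Y decreases

Taking the partial derivative:
∂Y/∂X = -13

∂Y/∂X = -13 < 0 (assuming positive values)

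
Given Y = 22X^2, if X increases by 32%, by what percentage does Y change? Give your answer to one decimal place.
74.2%

For Y = 22X^2:
If X → X(1 + 0.32)
Then Y → Y · (1 + 0.32)^2
     = Y · 1.7424

Percentage change = ((1 + 0.32)^2 − 1) × 100% ≈ 74.2%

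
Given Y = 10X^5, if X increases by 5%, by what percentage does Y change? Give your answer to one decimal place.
27.6%

For Y = 10X^5:
If X → X(1 + 0.05)
Then Y → Y · (1 + 0.05)^5
     ≈ Y · 1.2763

Percentage change = ((1 + 0.05)^5 − 1) × 100% ≈ 27.6%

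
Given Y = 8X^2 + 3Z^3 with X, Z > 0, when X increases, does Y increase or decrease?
Y increases

Taking the partial derivative:
∂Y/∂X = 16X

∂Y/∂X = 16X > 0 (assuming positive values)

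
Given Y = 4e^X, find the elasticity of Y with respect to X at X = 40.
Elasticity = 40

Elasticity = (dY/dX) · (X/Y)

dY/dX = 4·e^X
At X = 40: dY/dX = 4·e^40, Y = 4·e^40

Elasticity = (4·e^40) · (40 / (4·e^40)) = 40

Interpretation: for a small percentage change in X, the percentage change in Y is approximately 40.00 times as large.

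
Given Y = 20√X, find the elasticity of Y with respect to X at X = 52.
Elasticity = 1/2

Elasticity = (dY/dX) · (X/Y)

dY/dX = 10/√X
At X = 52: dY/dX = 5·√13/13, Y = 40·√13

Elasticity = (5·√13/13) · (52 / (40·√13)) = 1/2

Interpretation: for a small percentage change in X, the percentage change in Y is approximately 0.50 times as large.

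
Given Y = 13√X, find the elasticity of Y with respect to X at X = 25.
Elasticity = 1/2

Elasticity = (dY/dX) · (X/Y)

dY/dX = 13/(2·√X)
At X = 25: dY/dX = 13/10, Y = 65

Elasticity = (13/10) · (25 / 65) = 1/2

Interpretation: for a small percentage change in X, the percentage change in Y is approximately 0.50 times as large.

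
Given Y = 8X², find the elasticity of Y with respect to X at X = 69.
Elasticity = 2

Elasticity = (dY/dX) · (X/Y)

dY/dX = 16·X
At X = 69: dY/dX = 1104, Y = 38088

Elasticity = 1104 · (69 / 38088) = 2

Interpretation: for a small percentage change in X, the percentage change in Y is approximately 2.00 times as large.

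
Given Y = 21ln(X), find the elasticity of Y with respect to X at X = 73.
Elasticity = 1/ln(73) ≈ 0.2331

Elasticity = (dY/dX) · (X/Y)

dY/dX = 21/X
At X = 73: dY/dX = 21/73, Y = 21·ln(73)

Elasticity = (21/73) · (73 / (21·ln(73))) = 1/ln(73) ≈ 0.2331

Interpretation: for a small percentage change in X, the percentage change in Y is approximately 0.23 times as large.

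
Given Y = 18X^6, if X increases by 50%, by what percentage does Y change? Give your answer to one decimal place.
1039.1%

For Y = 18X^6:
If X → X(1 + 0.5)
Then Y → Y · (1 + 0.5)^6
     ≈ Y · 11.3906

Percentage change = ((1 + 0.5)^6 − 1) × 100% ≈ 1039.1%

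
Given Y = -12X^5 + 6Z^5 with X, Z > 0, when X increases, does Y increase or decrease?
Y decreases

Taking the partial derivative:
∂Y/∂X = -60X^4

∂Y/∂X = -60X^4 < 0 (assuming positive values)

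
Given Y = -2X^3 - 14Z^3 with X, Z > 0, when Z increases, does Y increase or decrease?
Y decreases

Taking the partial derivative:
∂Y/∂Z = -42Z^2

∂Y/∂Z = -42Z^2 < 0 (assuming positive values)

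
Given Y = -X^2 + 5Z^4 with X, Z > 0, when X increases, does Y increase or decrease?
Y decreases

Taking the partial derivative:
∂Y/∂X = -2X

∂Y/∂X = -2X < 0 (assuming positive values)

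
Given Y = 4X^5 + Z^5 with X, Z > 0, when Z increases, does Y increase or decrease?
Y increases

Taking the partial derivative:
∂Y/∂Z = 5Z^4

∂Y/∂Z = 5Z^4 > 0 (assuming positive values)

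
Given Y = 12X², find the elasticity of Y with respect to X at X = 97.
Elasticity = 2

Elasticity = (dY/dX) · (X/Y)

dY/dX = 24·X
At X = 97: dY/dX = 2328, Y = 112908

Elasticity = 2328 · (97 / 112908) = 2

Interpretation: for a small percentage change in X, the percentage change in Y is approximately 2.00 times as large.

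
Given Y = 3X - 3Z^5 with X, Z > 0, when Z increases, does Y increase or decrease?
Y decreases

Taking the partial derivative:
∂Y/∂Z = -15Z^4

∂Y/∂Z = -15Z^4 < 0 (assuming positive values)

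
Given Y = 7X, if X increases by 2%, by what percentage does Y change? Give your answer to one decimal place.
2.0%

For Y = 7X:
If X → X(1 + 0.02)
Then Y → Y · (1 + 0.02)^1
     = Y · 1.0200

Percentage change = ((1 + 0.02)^1 − 1) × 100% = 2.0%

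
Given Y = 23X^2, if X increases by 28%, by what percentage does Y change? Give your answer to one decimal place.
63.8%

For Y = 23X^2:
If X → X(1 + 0.28)
Then Y → Y · (1 + 0.28)^2
     = Y · 1.6384

Percentage change = ((1 + 0.28)^2 − 1) × 100% ≈ 63.8%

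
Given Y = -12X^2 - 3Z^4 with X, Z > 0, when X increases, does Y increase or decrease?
Y decreases

Taking the partial derivative:
∂Y/∂X = -24X

∂Y/∂X = -24X < 0 (assuming positive values)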